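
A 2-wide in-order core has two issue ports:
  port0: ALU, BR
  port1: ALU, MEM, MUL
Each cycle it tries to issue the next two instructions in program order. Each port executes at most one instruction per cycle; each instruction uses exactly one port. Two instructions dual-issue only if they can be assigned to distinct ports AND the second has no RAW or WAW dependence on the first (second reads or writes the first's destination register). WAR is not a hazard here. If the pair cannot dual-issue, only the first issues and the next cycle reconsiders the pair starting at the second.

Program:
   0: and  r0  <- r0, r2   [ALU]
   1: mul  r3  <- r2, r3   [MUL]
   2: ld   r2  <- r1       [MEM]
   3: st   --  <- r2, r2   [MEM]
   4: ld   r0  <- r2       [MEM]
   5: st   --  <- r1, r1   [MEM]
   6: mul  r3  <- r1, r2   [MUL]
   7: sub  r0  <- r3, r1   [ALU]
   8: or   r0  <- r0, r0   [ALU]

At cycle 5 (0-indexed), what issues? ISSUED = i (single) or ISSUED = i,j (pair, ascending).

#0 head=0: and mul i0,i1 dual
#1 head=2: ld i2 no-port MEM/MEM
#2 head=3: st i3 no-port MEM/MEM
#3 head=4: ld i4 no-port MEM/MEM
#4 head=5: st i5 no-port MEM/MUL
#5 head=6: mul i6 RAW r3
#6 head=7: sub i7 RAW+WAW r0
#7 head=8: or i8 tail

ISSUED = 6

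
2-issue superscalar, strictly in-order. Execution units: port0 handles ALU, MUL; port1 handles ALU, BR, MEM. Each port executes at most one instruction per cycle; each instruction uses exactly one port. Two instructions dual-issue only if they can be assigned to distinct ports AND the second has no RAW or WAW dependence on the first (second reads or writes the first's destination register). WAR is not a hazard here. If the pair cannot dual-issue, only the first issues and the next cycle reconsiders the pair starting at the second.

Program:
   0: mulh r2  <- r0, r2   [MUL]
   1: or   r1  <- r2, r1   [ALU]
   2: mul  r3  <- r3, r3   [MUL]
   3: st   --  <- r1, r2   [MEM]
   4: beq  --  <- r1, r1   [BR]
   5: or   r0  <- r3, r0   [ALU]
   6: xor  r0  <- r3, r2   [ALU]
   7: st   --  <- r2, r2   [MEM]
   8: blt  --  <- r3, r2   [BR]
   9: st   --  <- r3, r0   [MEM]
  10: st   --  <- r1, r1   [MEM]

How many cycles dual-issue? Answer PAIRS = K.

PAIRS = 3

[0] i0  mulh.MUL  -- RAW r2
[1] i1&i2  or.ALU/mul.MUL  -- pair
[2] i3  st.MEM  -- no-port MEM/BR
[3] i4&i5  beq.BR/or.ALU  -- pair
[4] i6&i7  xor.ALU/st.MEM  -- pair
[5] i8  blt.BR  -- no-port BR/MEM
[6] i9  st.MEM  -- no-port MEM/MEM
[7] i10  st.MEM  -- tail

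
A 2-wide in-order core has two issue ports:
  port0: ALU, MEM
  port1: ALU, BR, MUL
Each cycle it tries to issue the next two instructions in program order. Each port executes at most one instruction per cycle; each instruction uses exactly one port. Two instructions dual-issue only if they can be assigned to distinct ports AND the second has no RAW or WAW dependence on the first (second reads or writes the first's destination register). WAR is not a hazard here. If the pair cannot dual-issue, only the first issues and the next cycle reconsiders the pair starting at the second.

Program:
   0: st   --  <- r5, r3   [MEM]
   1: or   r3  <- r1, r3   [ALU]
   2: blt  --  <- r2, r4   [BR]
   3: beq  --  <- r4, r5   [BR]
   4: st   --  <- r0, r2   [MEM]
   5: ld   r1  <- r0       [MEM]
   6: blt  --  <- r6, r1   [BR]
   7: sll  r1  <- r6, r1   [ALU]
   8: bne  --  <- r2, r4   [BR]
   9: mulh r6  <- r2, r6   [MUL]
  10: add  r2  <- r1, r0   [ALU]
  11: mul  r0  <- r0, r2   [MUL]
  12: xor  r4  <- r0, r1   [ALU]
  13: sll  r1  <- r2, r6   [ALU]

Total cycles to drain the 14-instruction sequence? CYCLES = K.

CYCLES = 9

  cy0 -> i0,i1 (st/or) dual
  cy1 -> i2 (blt) no-port BR/BR
  cy2 -> i3,i4 (beq/st) dual
  cy3 -> i5 (ld) RAW r1
  cy4 -> i6,i7 (blt/sll) dual
  cy5 -> i8 (bne) no-port BR/MUL
  cy6 -> i9,i10 (mulh/add) dual
  cy7 -> i11 (mul) RAW r0
  cy8 -> i12,i13 (xor/sll) dual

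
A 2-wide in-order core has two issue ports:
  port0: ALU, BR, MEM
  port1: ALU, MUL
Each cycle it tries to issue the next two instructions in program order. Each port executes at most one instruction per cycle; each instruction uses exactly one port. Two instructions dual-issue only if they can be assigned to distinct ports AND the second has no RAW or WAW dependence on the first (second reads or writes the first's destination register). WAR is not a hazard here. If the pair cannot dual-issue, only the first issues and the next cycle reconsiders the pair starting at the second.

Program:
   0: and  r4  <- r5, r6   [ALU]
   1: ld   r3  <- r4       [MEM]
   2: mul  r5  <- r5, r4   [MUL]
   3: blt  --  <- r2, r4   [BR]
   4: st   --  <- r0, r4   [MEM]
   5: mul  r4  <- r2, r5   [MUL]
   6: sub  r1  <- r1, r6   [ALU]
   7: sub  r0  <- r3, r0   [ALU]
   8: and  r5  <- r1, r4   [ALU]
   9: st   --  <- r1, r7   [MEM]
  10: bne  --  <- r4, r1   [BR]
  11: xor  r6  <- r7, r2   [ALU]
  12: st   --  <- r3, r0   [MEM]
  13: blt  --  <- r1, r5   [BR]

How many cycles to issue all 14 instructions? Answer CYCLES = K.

[0] i0  and  -- RAW r4
[1] i1/i2  ld mul  -- dual
[2] i3  blt  -- no-port BR/MEM
[3] i4/i5  st mul  -- dual
[4] i6/i7  sub sub  -- dual
[5] i8/i9  and st  -- dual
[6] i10/i11  bne xor  -- dual
[7] i12  st  -- no-port MEM/BR
[8] i13  blt  -- tail

CYCLES = 9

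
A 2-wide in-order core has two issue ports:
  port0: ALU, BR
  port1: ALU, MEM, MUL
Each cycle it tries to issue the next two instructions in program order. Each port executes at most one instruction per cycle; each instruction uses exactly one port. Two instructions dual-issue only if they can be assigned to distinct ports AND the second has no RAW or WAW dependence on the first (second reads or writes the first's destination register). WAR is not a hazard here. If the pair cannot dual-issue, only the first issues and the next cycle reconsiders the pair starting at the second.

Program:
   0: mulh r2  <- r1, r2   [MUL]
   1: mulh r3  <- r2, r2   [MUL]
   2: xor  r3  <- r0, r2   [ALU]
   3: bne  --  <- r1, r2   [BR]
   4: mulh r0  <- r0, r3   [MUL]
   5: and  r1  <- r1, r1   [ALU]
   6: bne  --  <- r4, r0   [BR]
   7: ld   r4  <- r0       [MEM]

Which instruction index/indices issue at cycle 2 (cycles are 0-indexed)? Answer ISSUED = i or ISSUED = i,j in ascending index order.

[0] i0  mulh  -- no-port MUL/MUL
[1] i1  mulh  -- WAW r3
[2] i2&i3  xor;bne  -- 2-wide
[3] i4&i5  mulh;and  -- 2-wide
[4] i6&i7  bne;ld  -- 2-wide

ISSUED = 2,3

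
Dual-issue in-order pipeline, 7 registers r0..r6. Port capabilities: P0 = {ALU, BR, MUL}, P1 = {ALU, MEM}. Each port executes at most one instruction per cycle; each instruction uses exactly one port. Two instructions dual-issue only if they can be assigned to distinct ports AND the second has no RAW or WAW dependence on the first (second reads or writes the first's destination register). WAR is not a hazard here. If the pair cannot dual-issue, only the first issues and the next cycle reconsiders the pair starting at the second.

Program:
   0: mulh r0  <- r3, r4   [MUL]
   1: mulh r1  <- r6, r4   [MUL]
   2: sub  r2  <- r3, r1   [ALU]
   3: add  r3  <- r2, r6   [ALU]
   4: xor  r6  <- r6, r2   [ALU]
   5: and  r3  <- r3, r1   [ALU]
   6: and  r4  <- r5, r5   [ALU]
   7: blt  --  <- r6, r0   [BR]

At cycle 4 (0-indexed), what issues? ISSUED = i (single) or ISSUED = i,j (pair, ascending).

ISSUED = 5,6

0. mulh.MUL @i0  | no-port MUL/MUL
1. mulh.MUL @i1  | RAW r1
2. sub.ALU @i2  | RAW r2
3. add.ALU;xor.ALU @i3/i4  | pair
4. and.ALU;and.ALU @i5/i6  | pair
5. blt.BR @i7  | tail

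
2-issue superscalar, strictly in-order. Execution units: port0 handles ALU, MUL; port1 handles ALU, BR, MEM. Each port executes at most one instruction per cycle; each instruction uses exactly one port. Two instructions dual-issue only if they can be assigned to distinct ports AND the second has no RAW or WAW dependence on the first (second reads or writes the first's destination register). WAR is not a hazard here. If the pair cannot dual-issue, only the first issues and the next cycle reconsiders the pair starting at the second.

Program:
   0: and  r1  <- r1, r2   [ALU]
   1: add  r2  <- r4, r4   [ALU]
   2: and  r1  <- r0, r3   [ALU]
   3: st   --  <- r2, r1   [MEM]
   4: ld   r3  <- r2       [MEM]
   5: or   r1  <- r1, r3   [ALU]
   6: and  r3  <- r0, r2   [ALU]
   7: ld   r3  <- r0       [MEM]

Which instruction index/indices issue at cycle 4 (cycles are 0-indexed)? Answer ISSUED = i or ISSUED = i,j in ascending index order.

  cy0 -> i0+i1 (and.ALU add.ALU) 2-wide
  cy1 -> i2 (and.ALU) RAW r1
  cy2 -> i3 (st.MEM) no-port MEM/MEM
  cy3 -> i4 (ld.MEM) RAW r3
  cy4 -> i5+i6 (or.ALU and.ALU) 2-wide
  cy5 -> i7 (ld.MEM) tail

ISSUED = 5,6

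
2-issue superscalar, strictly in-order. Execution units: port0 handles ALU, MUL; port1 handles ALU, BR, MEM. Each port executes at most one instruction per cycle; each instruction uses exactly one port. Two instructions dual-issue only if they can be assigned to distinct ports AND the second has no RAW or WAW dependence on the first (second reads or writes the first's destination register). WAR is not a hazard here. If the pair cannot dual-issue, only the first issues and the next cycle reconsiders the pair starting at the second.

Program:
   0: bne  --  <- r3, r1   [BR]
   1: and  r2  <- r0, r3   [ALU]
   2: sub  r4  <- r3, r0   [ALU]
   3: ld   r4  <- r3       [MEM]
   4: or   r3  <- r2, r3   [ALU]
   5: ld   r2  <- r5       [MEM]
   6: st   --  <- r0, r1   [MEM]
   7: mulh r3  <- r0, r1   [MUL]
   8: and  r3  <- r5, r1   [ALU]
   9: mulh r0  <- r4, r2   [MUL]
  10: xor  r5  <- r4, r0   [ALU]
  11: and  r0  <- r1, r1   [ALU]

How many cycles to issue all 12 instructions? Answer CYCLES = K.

[0] i0&i1  bne.BR+and.ALU  -- 2-wide
[1] i2  sub.ALU  -- WAW r4
[2] i3&i4  ld.MEM+or.ALU  -- 2-wide
[3] i5  ld.MEM  -- no-port MEM/MEM
[4] i6&i7  st.MEM+mulh.MUL  -- 2-wide
[5] i8&i9  and.ALU+mulh.MUL  -- 2-wide
[6] i10&i11  xor.ALU+and.ALU  -- 2-wide

CYCLES = 7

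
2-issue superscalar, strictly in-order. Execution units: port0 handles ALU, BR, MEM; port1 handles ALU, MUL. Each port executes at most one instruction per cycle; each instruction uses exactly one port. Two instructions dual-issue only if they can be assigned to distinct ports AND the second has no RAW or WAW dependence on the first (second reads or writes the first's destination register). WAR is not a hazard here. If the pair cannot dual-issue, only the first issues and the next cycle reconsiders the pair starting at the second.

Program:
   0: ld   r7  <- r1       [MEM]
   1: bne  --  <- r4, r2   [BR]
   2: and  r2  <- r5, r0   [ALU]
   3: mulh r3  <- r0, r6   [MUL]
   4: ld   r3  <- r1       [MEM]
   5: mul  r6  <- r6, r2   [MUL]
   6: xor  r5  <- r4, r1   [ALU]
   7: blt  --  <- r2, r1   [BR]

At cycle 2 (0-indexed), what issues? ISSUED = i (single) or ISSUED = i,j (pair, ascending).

ISSUED = 3

  cy0 -> i0 (ld.MEM) no-port MEM/BR
  cy1 -> i1&i2 (bne.BR;and.ALU) dual
  cy2 -> i3 (mulh.MUL) WAW r3
  cy3 -> i4&i5 (ld.MEM;mul.MUL) dual
  cy4 -> i6&i7 (xor.ALU;blt.BR) dual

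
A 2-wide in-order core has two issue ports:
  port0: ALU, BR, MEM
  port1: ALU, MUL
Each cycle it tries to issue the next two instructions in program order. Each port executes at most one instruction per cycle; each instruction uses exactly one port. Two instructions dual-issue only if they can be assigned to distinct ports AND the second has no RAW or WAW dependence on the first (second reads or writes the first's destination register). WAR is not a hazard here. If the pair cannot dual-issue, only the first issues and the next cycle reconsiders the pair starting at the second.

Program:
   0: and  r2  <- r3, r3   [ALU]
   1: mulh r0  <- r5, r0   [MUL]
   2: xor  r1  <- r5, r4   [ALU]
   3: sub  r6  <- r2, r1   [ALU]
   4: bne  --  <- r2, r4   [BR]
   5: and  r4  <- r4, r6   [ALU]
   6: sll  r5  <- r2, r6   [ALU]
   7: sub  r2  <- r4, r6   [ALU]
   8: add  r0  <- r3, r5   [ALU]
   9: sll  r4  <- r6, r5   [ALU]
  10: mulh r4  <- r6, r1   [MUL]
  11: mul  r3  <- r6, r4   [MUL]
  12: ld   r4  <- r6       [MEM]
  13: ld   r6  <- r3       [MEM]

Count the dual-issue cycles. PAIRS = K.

PAIRS = 5

[0] i0+i1  and;mulh  -- pair
[1] i2  xor  -- RAW r1
[2] i3+i4  sub;bne  -- pair
[3] i5+i6  and;sll  -- pair
[4] i7+i8  sub;add  -- pair
[5] i9  sll  -- WAW r4
[6] i10  mulh  -- no-port MUL/MUL
[7] i11+i12  mul;ld  -- pair
[8] i13  ld  -- tail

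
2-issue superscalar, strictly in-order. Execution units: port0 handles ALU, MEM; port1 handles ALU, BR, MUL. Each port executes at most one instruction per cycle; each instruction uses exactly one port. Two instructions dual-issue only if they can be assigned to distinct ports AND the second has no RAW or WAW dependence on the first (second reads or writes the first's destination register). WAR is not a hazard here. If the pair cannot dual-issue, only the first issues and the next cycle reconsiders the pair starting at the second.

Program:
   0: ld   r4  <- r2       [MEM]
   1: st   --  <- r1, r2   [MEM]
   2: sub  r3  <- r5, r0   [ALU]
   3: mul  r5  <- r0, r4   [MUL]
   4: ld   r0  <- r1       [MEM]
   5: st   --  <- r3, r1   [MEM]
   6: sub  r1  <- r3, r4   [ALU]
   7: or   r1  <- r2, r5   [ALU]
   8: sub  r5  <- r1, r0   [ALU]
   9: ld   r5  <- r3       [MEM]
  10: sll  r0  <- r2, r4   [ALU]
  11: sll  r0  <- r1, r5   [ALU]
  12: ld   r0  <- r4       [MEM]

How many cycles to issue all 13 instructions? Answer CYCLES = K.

0. ld.MEM @i0  | no-port MEM/MEM
1. st.MEM;sub.ALU @i1+i2  | 2-wide
2. mul.MUL;ld.MEM @i3+i4  | 2-wide
3. st.MEM;sub.ALU @i5+i6  | 2-wide
4. or.ALU @i7  | RAW r1
5. sub.ALU @i8  | WAW r5
6. ld.MEM;sll.ALU @i9+i10  | 2-wide
7. sll.ALU @i11  | WAW r0
8. ld.MEM @i12  | tail

CYCLES = 9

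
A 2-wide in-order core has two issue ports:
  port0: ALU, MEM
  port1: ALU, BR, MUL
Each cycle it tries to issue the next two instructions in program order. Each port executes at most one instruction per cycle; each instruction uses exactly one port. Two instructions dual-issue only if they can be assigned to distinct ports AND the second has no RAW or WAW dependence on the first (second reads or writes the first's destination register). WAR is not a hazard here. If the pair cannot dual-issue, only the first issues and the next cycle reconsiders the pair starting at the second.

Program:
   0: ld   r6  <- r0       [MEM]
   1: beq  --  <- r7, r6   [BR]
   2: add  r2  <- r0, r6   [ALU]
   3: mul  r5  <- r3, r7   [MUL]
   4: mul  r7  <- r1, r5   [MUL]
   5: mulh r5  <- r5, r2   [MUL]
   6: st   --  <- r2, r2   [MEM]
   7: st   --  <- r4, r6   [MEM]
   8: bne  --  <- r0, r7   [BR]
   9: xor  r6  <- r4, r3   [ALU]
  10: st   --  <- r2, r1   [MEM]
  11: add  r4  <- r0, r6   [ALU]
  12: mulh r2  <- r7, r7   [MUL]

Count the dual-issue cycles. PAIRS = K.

PAIRS = 5

t=0 i0:ld ; RAW r6
t=1 i1&i2:beq+add ; dual
t=2 i3:mul ; no-port MUL/MUL
t=3 i4:mul ; no-port MUL/MUL
t=4 i5&i6:mulh+st ; dual
t=5 i7&i8:st+bne ; dual
t=6 i9&i10:xor+st ; dual
t=7 i11&i12:add+mulh ; dual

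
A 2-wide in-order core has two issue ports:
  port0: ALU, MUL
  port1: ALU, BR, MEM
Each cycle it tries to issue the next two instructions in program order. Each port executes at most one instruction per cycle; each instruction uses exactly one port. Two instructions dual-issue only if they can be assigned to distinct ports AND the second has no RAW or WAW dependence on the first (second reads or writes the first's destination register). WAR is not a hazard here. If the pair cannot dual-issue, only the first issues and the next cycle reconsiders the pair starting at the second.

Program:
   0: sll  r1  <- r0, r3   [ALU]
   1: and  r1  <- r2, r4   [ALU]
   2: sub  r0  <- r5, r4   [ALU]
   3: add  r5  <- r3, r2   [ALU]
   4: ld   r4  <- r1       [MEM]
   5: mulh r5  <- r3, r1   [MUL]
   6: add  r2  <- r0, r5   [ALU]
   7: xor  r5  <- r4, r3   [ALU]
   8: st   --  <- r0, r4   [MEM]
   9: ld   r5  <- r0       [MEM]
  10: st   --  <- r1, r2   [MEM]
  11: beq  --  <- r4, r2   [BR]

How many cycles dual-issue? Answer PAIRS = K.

PAIRS = 3

c0: i0 sll  WAW r1
c1: i1/i2 and sub  pair
c2: i3/i4 add ld  pair
c3: i5 mulh  RAW r5
c4: i6/i7 add xor  pair
c5: i8 st  no-port MEM/MEM
c6: i9 ld  no-port MEM/MEM
c7: i10 st  no-port MEM/BR
c8: i11 beq  tail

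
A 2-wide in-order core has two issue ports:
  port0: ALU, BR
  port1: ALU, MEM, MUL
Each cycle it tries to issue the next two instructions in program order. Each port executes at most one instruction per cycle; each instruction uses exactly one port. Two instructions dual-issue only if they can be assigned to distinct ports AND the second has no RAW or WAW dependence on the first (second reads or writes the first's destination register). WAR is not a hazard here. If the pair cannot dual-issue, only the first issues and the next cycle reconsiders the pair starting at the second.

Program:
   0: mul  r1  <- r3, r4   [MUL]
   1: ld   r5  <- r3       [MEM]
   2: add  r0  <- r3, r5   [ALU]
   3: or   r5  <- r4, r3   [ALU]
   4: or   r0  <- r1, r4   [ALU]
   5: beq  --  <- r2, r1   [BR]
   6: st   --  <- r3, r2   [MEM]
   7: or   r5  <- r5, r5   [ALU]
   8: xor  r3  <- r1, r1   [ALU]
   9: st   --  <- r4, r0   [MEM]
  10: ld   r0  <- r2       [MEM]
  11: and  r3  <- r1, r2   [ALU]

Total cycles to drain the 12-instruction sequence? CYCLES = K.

CYCLES = 7

t=0 i0:mul ; no-port MUL/MEM
t=1 i1:ld ; RAW r5
t=2 i2/i3:add/or ; pair
t=3 i4/i5:or/beq ; pair
t=4 i6/i7:st/or ; pair
t=5 i8/i9:xor/st ; pair
t=6 i10/i11:ld/and ; pair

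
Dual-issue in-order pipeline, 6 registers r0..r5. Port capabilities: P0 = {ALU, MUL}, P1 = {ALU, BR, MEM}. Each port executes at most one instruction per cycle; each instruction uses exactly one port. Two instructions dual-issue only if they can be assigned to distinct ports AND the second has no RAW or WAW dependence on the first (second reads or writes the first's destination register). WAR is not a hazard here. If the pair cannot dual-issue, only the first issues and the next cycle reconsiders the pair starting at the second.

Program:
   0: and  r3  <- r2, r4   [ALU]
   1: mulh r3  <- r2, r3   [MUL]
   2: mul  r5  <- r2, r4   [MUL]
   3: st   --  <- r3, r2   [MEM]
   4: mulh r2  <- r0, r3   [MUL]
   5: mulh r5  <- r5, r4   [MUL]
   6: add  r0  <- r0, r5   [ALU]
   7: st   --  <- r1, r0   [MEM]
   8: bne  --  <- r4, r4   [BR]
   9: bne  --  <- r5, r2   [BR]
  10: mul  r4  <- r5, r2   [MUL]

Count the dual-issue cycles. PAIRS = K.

PAIRS = 2

0. and @i0  | RAW+WAW r3
1. mulh @i1  | no-port MUL/MUL
2. mul;st @i2+i3  | pair
3. mulh @i4  | no-port MUL/MUL
4. mulh @i5  | RAW r5
5. add @i6  | RAW r0
6. st @i7  | no-port MEM/BR
7. bne @i8  | no-port BR/BR
8. bne;mul @i9+i10  | pair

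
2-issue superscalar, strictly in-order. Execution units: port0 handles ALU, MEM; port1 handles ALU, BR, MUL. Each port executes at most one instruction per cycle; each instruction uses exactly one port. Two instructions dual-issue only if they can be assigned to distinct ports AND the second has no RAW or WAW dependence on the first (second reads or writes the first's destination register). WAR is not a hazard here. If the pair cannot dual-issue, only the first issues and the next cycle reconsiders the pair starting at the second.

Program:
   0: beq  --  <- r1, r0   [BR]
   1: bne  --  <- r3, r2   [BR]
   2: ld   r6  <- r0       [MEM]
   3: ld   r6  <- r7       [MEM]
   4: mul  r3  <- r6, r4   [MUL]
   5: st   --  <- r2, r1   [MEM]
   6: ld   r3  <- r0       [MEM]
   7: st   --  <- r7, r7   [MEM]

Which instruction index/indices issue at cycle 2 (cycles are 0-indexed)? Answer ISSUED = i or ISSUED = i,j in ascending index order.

ISSUED = 3

c0: i0 beq  no-port BR/BR
c1: i1,i2 bne;ld  dual
c2: i3 ld  RAW r6
c3: i4,i5 mul;st  dual
c4: i6 ld  no-port MEM/MEM
c5: i7 st  tail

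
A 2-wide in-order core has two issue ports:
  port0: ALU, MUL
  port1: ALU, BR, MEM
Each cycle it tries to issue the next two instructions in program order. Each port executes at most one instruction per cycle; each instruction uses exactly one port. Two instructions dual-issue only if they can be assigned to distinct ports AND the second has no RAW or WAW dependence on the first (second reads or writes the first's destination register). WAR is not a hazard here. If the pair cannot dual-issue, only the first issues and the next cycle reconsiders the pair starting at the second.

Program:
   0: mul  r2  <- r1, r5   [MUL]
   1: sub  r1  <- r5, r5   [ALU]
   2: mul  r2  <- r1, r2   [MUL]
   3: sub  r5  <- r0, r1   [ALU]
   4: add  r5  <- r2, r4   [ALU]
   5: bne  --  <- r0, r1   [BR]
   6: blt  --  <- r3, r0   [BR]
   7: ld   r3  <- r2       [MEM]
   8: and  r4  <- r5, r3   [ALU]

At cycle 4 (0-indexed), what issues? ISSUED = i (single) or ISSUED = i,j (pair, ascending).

ISSUED = 7

[0] i0,i1  mul.MUL;sub.ALU  -- 2-wide
[1] i2,i3  mul.MUL;sub.ALU  -- 2-wide
[2] i4,i5  add.ALU;bne.BR  -- 2-wide
[3] i6  blt.BR  -- no-port BR/MEM
[4] i7  ld.MEM  -- RAW r3
[5] i8  and.ALU  -- tail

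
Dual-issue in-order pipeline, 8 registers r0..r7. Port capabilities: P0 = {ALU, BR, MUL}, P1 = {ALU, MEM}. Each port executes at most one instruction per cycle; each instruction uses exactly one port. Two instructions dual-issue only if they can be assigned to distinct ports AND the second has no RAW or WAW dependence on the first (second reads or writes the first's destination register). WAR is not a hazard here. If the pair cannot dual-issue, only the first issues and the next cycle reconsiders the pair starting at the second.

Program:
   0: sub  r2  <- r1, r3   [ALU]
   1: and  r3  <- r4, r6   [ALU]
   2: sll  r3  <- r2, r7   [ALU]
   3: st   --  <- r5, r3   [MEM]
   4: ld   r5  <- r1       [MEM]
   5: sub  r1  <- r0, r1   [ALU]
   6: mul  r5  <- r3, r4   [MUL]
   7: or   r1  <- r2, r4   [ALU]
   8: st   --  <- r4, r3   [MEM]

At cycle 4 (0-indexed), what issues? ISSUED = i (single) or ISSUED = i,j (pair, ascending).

ISSUED = 6,7

  cy0 -> i0&i1 (sub.ALU and.ALU) dual
  cy1 -> i2 (sll.ALU) RAW r3
  cy2 -> i3 (st.MEM) no-port MEM/MEM
  cy3 -> i4&i5 (ld.MEM sub.ALU) dual
  cy4 -> i6&i7 (mul.MUL or.ALU) dual
  cy5 -> i8 (st.MEM) tail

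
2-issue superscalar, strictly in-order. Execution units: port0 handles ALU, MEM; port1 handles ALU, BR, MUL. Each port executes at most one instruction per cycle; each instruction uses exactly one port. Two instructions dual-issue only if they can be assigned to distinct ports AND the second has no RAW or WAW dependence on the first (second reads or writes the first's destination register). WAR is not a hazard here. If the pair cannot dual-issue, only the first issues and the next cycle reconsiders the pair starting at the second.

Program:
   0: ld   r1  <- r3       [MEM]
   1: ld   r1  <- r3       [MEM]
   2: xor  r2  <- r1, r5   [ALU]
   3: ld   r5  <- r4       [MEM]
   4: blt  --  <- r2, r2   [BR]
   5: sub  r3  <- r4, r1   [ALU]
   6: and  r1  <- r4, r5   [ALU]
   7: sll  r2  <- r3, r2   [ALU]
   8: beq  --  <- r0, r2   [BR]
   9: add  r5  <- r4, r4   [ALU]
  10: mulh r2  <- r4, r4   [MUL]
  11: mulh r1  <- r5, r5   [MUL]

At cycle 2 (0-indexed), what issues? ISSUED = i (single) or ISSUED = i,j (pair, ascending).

ISSUED = 2,3

[0] i0  ld.MEM  -- no-port MEM/MEM
[1] i1  ld.MEM  -- RAW r1
[2] i2&i3  xor.ALU+ld.MEM  -- pair
[3] i4&i5  blt.BR+sub.ALU  -- pair
[4] i6&i7  and.ALU+sll.ALU  -- pair
[5] i8&i9  beq.BR+add.ALU  -- pair
[6] i10  mulh.MUL  -- no-port MUL/MUL
[7] i11  mulh.MUL  -- tail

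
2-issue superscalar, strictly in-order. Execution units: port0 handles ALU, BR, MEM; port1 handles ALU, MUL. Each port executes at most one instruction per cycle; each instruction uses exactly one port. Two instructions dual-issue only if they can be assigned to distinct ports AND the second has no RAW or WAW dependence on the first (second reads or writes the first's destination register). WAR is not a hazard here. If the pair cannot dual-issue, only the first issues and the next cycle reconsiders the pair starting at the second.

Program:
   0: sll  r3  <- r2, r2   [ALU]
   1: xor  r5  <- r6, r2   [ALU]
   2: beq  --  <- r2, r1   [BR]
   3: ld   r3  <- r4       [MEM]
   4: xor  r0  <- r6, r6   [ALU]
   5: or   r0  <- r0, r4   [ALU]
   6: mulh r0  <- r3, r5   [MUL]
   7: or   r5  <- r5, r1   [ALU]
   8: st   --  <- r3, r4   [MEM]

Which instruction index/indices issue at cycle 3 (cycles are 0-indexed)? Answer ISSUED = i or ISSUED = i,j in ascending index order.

ISSUED = 5

t=0 i0,i1:sll.ALU;xor.ALU ; 2-wide
t=1 i2:beq.BR ; no-port BR/MEM
t=2 i3,i4:ld.MEM;xor.ALU ; 2-wide
t=3 i5:or.ALU ; WAW r0
t=4 i6,i7:mulh.MUL;or.ALU ; 2-wide
t=5 i8:st.MEM ; tail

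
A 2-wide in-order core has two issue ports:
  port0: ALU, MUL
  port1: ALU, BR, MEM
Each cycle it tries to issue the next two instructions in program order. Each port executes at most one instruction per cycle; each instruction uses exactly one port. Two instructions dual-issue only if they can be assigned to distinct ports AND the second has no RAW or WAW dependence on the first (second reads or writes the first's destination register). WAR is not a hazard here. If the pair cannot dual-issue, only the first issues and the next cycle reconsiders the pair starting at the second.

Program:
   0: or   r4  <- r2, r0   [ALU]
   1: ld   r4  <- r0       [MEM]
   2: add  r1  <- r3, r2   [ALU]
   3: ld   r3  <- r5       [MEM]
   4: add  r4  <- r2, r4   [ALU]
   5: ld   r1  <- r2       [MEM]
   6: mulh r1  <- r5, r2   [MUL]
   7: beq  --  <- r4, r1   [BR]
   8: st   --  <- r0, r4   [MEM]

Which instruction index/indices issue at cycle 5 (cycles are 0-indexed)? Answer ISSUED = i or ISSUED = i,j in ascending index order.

ISSUED = 7

c0: i0 or  WAW r4
c1: i1/i2 ld;add  2-wide
c2: i3/i4 ld;add  2-wide
c3: i5 ld  WAW r1
c4: i6 mulh  RAW r1
c5: i7 beq  no-port BR/MEM
c6: i8 st  tail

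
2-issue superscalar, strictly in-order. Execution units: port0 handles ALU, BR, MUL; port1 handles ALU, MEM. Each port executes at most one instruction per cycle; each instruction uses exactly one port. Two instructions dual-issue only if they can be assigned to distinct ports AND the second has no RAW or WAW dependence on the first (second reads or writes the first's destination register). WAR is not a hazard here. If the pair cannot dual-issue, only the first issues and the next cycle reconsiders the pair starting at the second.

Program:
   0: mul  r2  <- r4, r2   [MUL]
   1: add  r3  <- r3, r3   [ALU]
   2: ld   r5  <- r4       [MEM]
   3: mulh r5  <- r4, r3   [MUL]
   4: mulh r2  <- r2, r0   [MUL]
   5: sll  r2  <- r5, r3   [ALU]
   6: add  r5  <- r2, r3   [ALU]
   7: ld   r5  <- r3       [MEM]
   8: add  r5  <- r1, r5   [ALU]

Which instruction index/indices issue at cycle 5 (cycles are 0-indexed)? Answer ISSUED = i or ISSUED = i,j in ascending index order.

0. mul.MUL+add.ALU @i0,i1  | 2-wide
1. ld.MEM @i2  | WAW r5
2. mulh.MUL @i3  | no-port MUL/MUL
3. mulh.MUL @i4  | WAW r2
4. sll.ALU @i5  | RAW r2
5. add.ALU @i6  | WAW r5
6. ld.MEM @i7  | RAW+WAW r5
7. add.ALU @i8  | tail

ISSUED = 6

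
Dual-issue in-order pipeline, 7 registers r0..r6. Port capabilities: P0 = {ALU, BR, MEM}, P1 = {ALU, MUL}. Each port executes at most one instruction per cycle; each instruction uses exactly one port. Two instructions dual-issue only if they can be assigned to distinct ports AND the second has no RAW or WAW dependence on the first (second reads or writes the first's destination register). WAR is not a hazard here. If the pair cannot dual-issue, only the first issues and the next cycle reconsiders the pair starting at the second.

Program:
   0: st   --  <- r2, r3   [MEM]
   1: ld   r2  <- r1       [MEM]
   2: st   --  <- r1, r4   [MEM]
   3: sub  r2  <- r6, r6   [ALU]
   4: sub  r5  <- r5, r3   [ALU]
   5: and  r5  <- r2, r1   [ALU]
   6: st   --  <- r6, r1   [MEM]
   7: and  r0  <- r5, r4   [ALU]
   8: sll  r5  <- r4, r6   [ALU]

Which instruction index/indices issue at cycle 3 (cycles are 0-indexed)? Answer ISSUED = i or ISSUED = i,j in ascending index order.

ISSUED = 4

t=0 i0:st ; no-port MEM/MEM
t=1 i1:ld ; no-port MEM/MEM
t=2 i2/i3:st sub ; pair
t=3 i4:sub ; WAW r5
t=4 i5/i6:and st ; pair
t=5 i7/i8:and sll ; pair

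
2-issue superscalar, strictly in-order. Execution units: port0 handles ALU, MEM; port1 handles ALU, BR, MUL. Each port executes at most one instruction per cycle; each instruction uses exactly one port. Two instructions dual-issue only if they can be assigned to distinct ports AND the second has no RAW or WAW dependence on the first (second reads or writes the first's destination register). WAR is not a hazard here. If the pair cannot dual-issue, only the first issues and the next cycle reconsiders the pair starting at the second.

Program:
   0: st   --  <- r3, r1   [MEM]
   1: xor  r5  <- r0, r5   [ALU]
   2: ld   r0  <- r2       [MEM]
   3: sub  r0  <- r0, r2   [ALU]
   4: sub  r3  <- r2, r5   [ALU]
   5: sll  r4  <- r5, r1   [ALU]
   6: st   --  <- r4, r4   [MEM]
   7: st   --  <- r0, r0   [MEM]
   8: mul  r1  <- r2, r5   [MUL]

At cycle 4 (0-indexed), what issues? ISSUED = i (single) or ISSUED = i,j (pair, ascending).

0. st.MEM/xor.ALU @i0+i1  | 2-wide
1. ld.MEM @i2  | RAW+WAW r0
2. sub.ALU/sub.ALU @i3+i4  | 2-wide
3. sll.ALU @i5  | RAW r4
4. st.MEM @i6  | no-port MEM/MEM
5. st.MEM/mul.MUL @i7+i8  | 2-wide

ISSUED = 6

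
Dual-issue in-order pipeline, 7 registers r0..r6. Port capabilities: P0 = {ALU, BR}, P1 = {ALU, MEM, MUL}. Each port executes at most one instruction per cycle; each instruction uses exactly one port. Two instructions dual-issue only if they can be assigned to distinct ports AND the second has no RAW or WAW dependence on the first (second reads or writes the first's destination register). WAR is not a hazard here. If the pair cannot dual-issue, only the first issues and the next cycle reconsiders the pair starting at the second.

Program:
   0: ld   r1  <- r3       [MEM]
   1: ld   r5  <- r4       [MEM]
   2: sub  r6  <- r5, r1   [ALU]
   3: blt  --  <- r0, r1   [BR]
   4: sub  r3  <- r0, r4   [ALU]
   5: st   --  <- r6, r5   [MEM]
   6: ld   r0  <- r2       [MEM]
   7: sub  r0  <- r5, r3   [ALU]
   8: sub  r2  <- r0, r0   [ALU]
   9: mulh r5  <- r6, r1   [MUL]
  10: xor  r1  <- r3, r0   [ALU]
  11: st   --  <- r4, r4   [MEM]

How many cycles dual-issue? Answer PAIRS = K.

PAIRS = 4

0. ld @i0  | no-port MEM/MEM
1. ld @i1  | RAW r5
2. sub;blt @i2&i3  | dual
3. sub;st @i4&i5  | dual
4. ld @i6  | WAW r0
5. sub @i7  | RAW r0
6. sub;mulh @i8&i9  | dual
7. xor;st @i10&i11  | dual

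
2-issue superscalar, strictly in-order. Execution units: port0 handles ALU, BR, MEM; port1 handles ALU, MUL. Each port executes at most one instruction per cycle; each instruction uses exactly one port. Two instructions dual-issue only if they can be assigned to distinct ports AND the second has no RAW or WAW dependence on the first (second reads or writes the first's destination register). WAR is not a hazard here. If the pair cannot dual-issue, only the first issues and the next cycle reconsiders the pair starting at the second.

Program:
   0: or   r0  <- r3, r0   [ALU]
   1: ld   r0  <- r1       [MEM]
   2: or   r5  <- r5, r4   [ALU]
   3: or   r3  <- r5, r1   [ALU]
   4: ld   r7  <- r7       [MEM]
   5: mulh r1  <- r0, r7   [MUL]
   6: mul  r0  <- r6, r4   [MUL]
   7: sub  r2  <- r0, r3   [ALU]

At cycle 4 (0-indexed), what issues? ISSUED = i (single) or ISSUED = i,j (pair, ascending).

ISSUED = 6

#0 head=0: or.ALU i0 WAW r0
#1 head=1: ld.MEM+or.ALU i1,i2 pair
#2 head=3: or.ALU+ld.MEM i3,i4 pair
#3 head=5: mulh.MUL i5 no-port MUL/MUL
#4 head=6: mul.MUL i6 RAW r0
#5 head=7: sub.ALU i7 tail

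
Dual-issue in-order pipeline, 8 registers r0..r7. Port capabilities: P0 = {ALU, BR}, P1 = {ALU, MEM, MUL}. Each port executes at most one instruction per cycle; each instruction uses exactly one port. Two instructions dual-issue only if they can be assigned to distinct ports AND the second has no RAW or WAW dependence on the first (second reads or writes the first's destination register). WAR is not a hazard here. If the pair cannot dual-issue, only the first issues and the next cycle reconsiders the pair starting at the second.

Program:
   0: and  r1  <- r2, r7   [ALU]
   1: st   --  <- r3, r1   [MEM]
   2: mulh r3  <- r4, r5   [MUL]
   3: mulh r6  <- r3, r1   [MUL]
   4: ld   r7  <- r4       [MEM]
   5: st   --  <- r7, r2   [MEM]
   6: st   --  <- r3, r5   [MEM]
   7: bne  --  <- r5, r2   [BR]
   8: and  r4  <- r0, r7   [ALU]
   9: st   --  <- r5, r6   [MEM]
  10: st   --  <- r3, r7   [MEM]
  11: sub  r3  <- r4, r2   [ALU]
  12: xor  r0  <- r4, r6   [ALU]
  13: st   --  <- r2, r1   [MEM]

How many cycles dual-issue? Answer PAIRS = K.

[0] i0  and.ALU  -- RAW r1
[1] i1  st.MEM  -- no-port MEM/MUL
[2] i2  mulh.MUL  -- no-port MUL/MUL
[3] i3  mulh.MUL  -- no-port MUL/MEM
[4] i4  ld.MEM  -- no-port MEM/MEM
[5] i5  st.MEM  -- no-port MEM/MEM
[6] i6+i7  st.MEM bne.BR  -- dual
[7] i8+i9  and.ALU st.MEM  -- dual
[8] i10+i11  st.MEM sub.ALU  -- dual
[9] i12+i13  xor.ALU st.MEM  -- dual

PAIRS = 4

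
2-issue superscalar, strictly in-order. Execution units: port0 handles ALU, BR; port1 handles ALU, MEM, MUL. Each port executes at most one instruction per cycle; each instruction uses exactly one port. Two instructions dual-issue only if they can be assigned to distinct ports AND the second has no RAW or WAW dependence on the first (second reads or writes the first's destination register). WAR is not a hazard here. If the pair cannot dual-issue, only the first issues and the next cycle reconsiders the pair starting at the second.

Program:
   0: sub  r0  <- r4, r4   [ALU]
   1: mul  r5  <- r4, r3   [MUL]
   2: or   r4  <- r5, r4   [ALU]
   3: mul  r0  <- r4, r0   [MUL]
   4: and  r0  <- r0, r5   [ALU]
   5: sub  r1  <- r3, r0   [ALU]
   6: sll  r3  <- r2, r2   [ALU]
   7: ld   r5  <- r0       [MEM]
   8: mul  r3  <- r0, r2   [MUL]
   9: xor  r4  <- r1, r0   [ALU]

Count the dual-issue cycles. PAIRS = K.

0. sub/mul @i0,i1  | pair
1. or @i2  | RAW r4
2. mul @i3  | RAW+WAW r0
3. and @i4  | RAW r0
4. sub/sll @i5,i6  | pair
5. ld @i7  | no-port MEM/MUL
6. mul/xor @i8,i9  | pair

PAIRS = 3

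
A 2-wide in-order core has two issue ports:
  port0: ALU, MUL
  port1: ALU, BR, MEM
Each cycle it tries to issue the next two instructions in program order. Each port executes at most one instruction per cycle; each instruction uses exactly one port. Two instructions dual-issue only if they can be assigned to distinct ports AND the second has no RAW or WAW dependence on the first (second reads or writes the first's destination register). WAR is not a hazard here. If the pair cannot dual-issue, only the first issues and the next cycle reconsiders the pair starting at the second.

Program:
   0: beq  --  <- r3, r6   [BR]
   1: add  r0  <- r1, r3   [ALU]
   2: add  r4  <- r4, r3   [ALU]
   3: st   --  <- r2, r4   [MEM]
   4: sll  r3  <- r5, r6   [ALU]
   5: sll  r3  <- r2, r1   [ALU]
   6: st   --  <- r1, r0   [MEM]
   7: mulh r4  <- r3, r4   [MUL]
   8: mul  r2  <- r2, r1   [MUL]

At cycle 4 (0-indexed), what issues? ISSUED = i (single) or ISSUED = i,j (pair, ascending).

0. beq.BR;add.ALU @i0,i1  | 2-wide
1. add.ALU @i2  | RAW r4
2. st.MEM;sll.ALU @i3,i4  | 2-wide
3. sll.ALU;st.MEM @i5,i6  | 2-wide
4. mulh.MUL @i7  | no-port MUL/MUL
5. mul.MUL @i8  | tail

ISSUED = 7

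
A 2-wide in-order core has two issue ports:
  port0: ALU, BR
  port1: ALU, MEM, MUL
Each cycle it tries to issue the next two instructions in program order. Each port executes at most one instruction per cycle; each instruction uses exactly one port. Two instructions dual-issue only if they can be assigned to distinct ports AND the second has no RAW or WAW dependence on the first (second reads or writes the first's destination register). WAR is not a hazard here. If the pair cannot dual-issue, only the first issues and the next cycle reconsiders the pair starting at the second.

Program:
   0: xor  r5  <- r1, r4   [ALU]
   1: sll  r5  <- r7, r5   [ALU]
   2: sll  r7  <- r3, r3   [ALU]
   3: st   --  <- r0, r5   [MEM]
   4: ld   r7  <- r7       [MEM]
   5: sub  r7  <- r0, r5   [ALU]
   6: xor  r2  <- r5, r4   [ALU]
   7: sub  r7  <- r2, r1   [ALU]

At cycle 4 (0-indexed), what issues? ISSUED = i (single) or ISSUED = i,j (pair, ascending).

ISSUED = 5,6

[0] i0  xor  -- RAW+WAW r5
[1] i1/i2  sll sll  -- dual
[2] i3  st  -- no-port MEM/MEM
[3] i4  ld  -- WAW r7
[4] i5/i6  sub xor  -- dual
[5] i7  sub  -- tail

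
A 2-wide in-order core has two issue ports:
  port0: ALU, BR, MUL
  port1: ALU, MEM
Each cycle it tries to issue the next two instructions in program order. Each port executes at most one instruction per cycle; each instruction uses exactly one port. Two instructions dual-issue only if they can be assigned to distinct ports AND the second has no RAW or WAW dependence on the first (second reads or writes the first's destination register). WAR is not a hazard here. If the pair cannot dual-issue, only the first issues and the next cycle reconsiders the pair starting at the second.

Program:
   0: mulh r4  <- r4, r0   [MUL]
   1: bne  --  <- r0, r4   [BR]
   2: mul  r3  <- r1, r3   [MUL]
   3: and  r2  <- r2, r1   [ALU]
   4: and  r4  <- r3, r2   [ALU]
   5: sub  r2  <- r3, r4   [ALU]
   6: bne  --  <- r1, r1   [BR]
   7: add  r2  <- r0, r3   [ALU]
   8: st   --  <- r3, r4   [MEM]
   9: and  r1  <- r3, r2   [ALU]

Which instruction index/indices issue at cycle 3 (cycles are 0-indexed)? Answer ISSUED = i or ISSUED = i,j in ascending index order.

#0 head=0: mulh.MUL i0 no-port MUL/BR
#1 head=1: bne.BR i1 no-port BR/MUL
#2 head=2: mul.MUL and.ALU i2&i3 dual
#3 head=4: and.ALU i4 RAW r4
#4 head=5: sub.ALU bne.BR i5&i6 dual
#5 head=7: add.ALU st.MEM i7&i8 dual
#6 head=9: and.ALU i9 tail

ISSUED = 4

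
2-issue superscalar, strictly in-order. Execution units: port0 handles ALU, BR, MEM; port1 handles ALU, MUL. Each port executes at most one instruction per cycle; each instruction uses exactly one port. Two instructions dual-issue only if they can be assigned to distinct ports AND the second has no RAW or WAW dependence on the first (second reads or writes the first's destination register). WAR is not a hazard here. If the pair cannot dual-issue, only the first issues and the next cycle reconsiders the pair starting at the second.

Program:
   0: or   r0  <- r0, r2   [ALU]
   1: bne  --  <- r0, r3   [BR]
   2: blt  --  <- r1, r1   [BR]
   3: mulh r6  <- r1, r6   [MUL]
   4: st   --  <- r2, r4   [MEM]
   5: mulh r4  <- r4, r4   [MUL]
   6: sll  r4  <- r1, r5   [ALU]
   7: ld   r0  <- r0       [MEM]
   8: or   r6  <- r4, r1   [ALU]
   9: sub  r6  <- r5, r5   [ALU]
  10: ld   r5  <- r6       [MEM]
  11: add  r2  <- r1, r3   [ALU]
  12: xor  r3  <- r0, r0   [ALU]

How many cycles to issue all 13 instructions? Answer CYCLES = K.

CYCLES = 9

  cy0 -> i0 (or) RAW r0
  cy1 -> i1 (bne) no-port BR/BR
  cy2 -> i2+i3 (blt;mulh) pair
  cy3 -> i4+i5 (st;mulh) pair
  cy4 -> i6+i7 (sll;ld) pair
  cy5 -> i8 (or) WAW r6
  cy6 -> i9 (sub) RAW r6
  cy7 -> i10+i11 (ld;add) pair
  cy8 -> i12 (xor) tail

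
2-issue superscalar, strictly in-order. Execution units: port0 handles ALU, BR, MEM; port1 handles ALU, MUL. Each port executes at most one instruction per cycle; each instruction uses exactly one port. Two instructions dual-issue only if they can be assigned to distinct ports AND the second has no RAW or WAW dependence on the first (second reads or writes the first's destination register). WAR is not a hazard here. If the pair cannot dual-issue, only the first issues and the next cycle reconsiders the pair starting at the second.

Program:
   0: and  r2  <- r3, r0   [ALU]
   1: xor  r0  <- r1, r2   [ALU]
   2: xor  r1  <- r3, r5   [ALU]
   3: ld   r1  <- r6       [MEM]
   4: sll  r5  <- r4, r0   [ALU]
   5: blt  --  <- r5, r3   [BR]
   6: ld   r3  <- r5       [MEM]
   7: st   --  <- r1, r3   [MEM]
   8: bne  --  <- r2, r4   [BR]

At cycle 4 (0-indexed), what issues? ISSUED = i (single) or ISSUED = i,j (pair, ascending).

c0: i0 and.ALU  RAW r2
c1: i1,i2 xor.ALU;xor.ALU  pair
c2: i3,i4 ld.MEM;sll.ALU  pair
c3: i5 blt.BR  no-port BR/MEM
c4: i6 ld.MEM  no-port MEM/MEM
c5: i7 st.MEM  no-port MEM/BR
c6: i8 bne.BR  tail

ISSUED = 6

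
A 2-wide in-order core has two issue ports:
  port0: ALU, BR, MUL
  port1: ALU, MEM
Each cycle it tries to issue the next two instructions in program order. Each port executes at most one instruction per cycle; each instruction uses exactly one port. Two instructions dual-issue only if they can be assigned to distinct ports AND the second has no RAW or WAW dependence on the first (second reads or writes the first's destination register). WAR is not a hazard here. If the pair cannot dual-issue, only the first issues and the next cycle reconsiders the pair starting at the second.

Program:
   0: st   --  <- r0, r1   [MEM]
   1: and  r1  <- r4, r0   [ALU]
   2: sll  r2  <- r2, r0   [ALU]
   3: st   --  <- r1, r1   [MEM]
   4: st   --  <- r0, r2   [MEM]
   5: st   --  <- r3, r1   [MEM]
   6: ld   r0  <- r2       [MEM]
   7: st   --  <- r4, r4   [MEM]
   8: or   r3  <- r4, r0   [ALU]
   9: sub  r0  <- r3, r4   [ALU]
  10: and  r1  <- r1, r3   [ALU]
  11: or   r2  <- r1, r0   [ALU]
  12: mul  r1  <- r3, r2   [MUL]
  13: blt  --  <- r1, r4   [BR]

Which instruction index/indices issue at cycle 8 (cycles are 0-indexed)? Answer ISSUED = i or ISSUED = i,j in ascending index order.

#0 head=0: st.MEM+and.ALU i0+i1 dual
#1 head=2: sll.ALU+st.MEM i2+i3 dual
#2 head=4: st.MEM i4 no-port MEM/MEM
#3 head=5: st.MEM i5 no-port MEM/MEM
#4 head=6: ld.MEM i6 no-port MEM/MEM
#5 head=7: st.MEM+or.ALU i7+i8 dual
#6 head=9: sub.ALU+and.ALU i9+i10 dual
#7 head=11: or.ALU i11 RAW r2
#8 head=12: mul.MUL i12 no-port MUL/BR
#9 head=13: blt.BR i13 tail

ISSUED = 12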